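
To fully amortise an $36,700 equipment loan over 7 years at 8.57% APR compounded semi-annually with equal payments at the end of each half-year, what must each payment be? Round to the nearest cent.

Periodic rate i = 0.0857/2 = 0.04285; n = 7 × 2 = 14 periods.
PMT = 36700 / ( [1 − (1+0.04285)^(−14)] / 0.04285 ) = 36700 / 10.367122 = 3,540.0373

$3,540.04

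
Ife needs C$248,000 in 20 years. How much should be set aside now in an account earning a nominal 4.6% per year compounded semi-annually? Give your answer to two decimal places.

Periodic rate i = 0.046/2 = 0.023; n = 20 × 2 = 40 periods.
PV = 248,000 / (1 + 0.023)^40 = 248,000 / 2.483278 = 99,867.9953

C$99,868.00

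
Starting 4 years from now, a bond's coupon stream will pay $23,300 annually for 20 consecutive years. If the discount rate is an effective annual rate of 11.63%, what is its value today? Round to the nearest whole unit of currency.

PV at t=3 (ordinary 20-year annuity): 23300 × a(20|0.1163) = 23300 × 7.646091 = 178,153.9172
Discount back 3 years: 178,153.9172 × (1+0.1163)^(−3) = 178,153.9172 × 0.718881 = 128,071.5311

$128,072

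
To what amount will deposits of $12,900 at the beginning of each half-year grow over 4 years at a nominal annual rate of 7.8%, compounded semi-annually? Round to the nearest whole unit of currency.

$123,060

With 2 periods per year: i = 0.039, n = 8.
Accumulation factor s(8|0.039) × (1+i) = 9.539537; FV = 12900 × 9.539537 = 123,060.0324
Payments are at the start of each period, so multiply by (1+i).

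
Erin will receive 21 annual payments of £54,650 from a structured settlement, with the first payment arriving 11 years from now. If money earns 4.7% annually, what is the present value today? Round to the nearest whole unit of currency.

£454,565

Value one period before first payment (t=10): 54650 × [1 − (1+0.047)^(−21)] / 0.047 = 54650 × 13.166578 = 719,553.4649
PV₀ = 719,553.4649 / (1+0.047)^10 = 719,553.4649 / 1.582949 = 454,565.2706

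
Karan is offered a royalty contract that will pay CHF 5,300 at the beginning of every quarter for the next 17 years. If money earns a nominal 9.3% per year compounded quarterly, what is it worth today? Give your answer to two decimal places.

i = 0.093/4 = 0.02325 per quarter; n = 17·4 = 68.
PV = 5300 × [1 − (1+0.02325)^(−68)] / 0.02325 × (1+i) = 5300 × 34.789295 = 184,383.2643
(annuity-due: payments at period start, so ×(1+i).)

CHF 184,383.26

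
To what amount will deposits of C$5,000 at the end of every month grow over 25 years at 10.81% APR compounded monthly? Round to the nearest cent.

With 12 periods per year: i = 0.00900833, n = 300.
Accumulation factor s(300|0.00900833) = 1524.984785; FV = 5000 × 1524.984785 = 7,624,923.9249

C$7,624,923.92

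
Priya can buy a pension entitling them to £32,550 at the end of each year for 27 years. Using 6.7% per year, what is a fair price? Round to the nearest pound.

Annuity factor a(27|0.067) = 12.334263; PV = 32550 × 12.334263 = 401,480.2607

£401,480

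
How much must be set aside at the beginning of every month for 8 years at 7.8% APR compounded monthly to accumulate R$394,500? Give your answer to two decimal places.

R$2,953.45

Periodic rate i = 0.078/12 = 0.0065; n = 8 × 12 = 96 periods.
FV-annuity factor × (1+i) = 133.572422; PMT = 394500 / 133.572422 = 2,953.4540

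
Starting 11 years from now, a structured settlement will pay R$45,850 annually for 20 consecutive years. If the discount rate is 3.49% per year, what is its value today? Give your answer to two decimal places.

R$462,824.19

PV at t=10 (ordinary 20-year annuity): 45850 × a(20|0.0349) = 45850 × 14.225272 = 652,228.7147
PV₀ = 652,228.7147 / (1+0.0349)^10 = 652,228.7147 / 1.409236 = 462,824.1854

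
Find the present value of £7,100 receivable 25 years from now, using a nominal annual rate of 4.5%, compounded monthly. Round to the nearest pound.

Periodic rate i = 0.045/12 = 0.00375; n = 25 × 12 = 300 periods.
Discount factor = (1+0.00375)^(−300) = 0.325336; PV = 7,100 × 0.325336 = 2,309.8877

£2,310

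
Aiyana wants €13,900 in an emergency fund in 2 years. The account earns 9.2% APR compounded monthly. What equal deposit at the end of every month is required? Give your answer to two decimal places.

Periodic rate i = 0.092/12 = 0.00766667; n = 2 × 12 = 24 periods.
PMT = 13900 / ( [(1+0.00766667)^24 − 1] / 0.00766667 ) = 13900 / 26.239905 = 529.7275

€529.73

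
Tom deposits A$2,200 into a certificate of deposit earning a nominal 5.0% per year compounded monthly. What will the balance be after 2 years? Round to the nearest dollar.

Periodic rate i = 0.05/12 = 0.00416667; n = 2 × 12 = 24 periods.
FV = PV·(1+i)^n = 2,200 × 1.104941 = 2,430.8709

A$2,431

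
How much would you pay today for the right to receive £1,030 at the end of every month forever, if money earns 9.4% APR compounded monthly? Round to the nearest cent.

£131,489.36

Periodic rate i = 0.094/12 = 0.00783333.
PV = C/r = 1030/0.00783333 = 131,489.3617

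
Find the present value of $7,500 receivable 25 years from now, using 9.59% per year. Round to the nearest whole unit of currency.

$760

PV = 7,500 / (1 + 0.0959)^25 = 7,500 / 9.869001 = 759.9554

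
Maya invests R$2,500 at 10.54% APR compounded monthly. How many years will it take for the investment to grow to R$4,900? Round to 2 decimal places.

6.41 years

Periodic rate i = 0.1054/12 = 0.00878333.
(1+i)^n = 4900/2500 = 1.96000, so n = ln 1.96000 / ln 1.00878 = 76.9521 months
= 76.9521/12 years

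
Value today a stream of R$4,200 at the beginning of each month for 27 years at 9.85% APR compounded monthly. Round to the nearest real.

With 12 periods per year: i = 0.00820833, n = 324.
PV = 4200 × [1 − (1+0.00820833)^(−324)] / 0.00820833 × (1+i) = 4200 × 114.137733 = 479,378.4796
(annuity-due: payments at period start, so ×(1+i).)

R$479,378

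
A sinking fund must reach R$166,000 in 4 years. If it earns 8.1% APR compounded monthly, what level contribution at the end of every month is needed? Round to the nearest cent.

R$2,939.84

With 12 periods per year: i = 0.00675, n = 48.
PMT = 166000 / ( [(1+0.00675)^48 − 1] / 0.00675 ) = 166000 / 56.465625 = 2,939.8417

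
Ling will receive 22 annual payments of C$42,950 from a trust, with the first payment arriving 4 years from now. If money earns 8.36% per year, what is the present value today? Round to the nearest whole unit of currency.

Value one period before first payment (t=3): 42950 × [1 − (1+0.0836)^(−22)] / 0.0836 = 42950 × 9.916805 = 425,926.7720
Discount back 3 years: 425,926.7720 × (1+0.0836)^(−3) = 425,926.7720 × 0.785947 = 334,755.6762

C$334,756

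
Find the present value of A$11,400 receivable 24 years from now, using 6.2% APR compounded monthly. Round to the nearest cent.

i = 0.062/12 = 0.00516667 per month; n = 24·12 = 288.
Discount factor = (1+0.00516667)^(−288) = 0.226691; PV = 11,400 × 0.226691 = 2,584.2728

A$2,584.27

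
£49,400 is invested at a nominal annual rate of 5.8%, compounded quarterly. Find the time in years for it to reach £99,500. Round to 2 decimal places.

Periodic rate i = 0.058/4 = 0.0145.
n = ln(99500/49400) / ln(1+0.0145) = ln(2.01417) / 0.014396 = 48.6394 quarters
= 48.6394/4 years

12.16 years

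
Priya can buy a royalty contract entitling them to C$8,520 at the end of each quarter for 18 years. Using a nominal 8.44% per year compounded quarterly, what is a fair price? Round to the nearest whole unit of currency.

i = 0.0844/4 = 0.0211 per quarter; n = 18·4 = 72.
Annuity factor a(72|0.0211) = 36.854310; PV = 8520 × 36.854310 = 313,998.7231

C$313,999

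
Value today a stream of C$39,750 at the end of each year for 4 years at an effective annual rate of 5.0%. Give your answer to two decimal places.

PV = PMT · [1 − (1+i)^(−n)] / i = 39750 · 3.545951 = 140,951.5325

C$140,951.53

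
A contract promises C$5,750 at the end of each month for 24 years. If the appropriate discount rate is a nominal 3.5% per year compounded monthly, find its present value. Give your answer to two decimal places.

Periodic rate i = 0.035/12 = 0.00291667; n = 24 × 12 = 288 periods.
PV = 5750 × [1 − (1+0.00291667)^(−288)] / 0.00291667 = 5750 × 194.661029 = 1,119,300.9165

C$1,119,300.92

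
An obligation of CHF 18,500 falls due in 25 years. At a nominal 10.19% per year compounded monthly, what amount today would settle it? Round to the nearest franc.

i = 0.1019/12 = 0.00849167 per month; n = 25·12 = 300.
Discount factor = (1+0.00849167)^(−300) = 0.079124; PV = 18,500 × 0.079124 = 1,463.7859

CHF 1,464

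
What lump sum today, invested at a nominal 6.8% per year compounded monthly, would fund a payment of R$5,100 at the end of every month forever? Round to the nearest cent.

Periodic rate i = 0.068/12 = 0.00566667.
PV = PMT / i = 5100 / 0.00566667 = 900,000.0000

R$900,000.00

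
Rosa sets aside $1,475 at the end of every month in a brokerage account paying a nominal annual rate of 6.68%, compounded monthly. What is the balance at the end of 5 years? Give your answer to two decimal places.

$104,729.49

i = 0.0668/12 = 0.00556667 per month; n = 5·12 = 60.
FV = PMT · [(1+i)^n − 1] / i = 1475 · 71.003042 = 104,729.4870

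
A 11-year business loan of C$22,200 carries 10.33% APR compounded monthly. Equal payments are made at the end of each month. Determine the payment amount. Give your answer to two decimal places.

With 12 periods per year: i = 0.00860833, n = 132.
Annuity-PV factor = 78.694749; PMT = 22200 / 78.694749 = 282.1027

C$282.10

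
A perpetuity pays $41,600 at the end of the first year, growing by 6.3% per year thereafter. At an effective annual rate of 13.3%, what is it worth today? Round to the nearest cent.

PV = D₁/(r − g) = 41600/(0.133 − 0.063) = 594,285.7143

$594,285.71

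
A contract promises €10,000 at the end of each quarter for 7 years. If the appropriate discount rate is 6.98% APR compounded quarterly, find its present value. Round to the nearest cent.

€220,014.10

With 4 periods per year: i = 0.01745, n = 28.
Annuity factor a(28|0.01745) = 22.001410; PV = 10000 × 22.001410 = 220,014.0967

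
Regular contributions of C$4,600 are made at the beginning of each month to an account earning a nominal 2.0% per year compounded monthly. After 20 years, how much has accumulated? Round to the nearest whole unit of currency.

i = 0.02/12 = 0.00166667 per month; n = 20·12 = 240.
FV = PMT · [(1+i)^n − 1] / i × (1+i) = 4600 · 295.288162 = 1,358,325.5471
Payments are at the start of each period, so multiply by (1+i).

C$1,358,326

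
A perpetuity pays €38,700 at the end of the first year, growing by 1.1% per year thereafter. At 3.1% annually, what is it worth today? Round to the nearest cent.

€1,935,000.00

PV = D₁/(r − g) = 38700/(0.031 − 0.011) = 1,935,000.0000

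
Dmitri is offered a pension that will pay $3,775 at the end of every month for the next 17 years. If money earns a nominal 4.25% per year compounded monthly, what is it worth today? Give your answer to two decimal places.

Periodic rate i = 0.0425/12 = 0.00354167; n = 17 × 12 = 204 periods.
PV = PMT · [1 − (1+i)^(−n)] / i = 3775 · 145.085072 = 547,696.1464

$547,696.15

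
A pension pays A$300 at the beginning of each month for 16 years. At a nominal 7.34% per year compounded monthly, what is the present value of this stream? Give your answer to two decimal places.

A$34,043.45

i = 0.0734/12 = 0.00611667 per month; n = 16·12 = 192.
PV = PMT · [1 − (1+i)^(−n)] / i × (1+i) = 300 · 113.478174 = 34,043.4521
Payments are at the start of each period, so multiply by (1+i).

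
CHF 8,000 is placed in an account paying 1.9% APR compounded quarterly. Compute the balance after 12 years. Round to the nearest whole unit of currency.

CHF 10,043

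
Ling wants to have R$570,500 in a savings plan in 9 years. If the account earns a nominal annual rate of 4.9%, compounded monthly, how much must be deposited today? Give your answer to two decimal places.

R$367,385.28

With 12 periods per year: i = 0.00408333, n = 108.
PV = FV·(1+i)^(−n) = 570,500 × 0.643971 = 367,385.2778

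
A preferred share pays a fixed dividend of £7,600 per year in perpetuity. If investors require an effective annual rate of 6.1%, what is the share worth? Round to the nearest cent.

PV = PMT / i = 7600 / 0.061 = 124,590.1639

£124,590.16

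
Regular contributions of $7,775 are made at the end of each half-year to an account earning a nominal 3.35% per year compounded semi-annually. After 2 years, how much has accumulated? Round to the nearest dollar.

i = 0.0335/2 = 0.01675 per half-year; n = 2·2 = 4.
FV = PMT · [(1+i)^n − 1] / i = 7775 · 4.101627 = 31,890.1495

$31,890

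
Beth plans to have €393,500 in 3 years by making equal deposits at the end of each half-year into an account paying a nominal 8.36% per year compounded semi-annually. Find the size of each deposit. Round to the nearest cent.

€59,056.96

Periodic rate i = 0.0836/2 = 0.0418; n = 3 × 2 = 6 periods.
FV-annuity factor = 6.663059; PMT = 393500 / 6.663059 = 59,056.9608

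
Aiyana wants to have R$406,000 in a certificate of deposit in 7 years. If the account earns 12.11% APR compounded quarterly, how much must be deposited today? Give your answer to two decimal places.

R$176,131.69

With 4 periods per year: i = 0.030275, n = 28.
PV = FV·(1+i)^(−n) = 406,000 × 0.433822 = 176,131.6922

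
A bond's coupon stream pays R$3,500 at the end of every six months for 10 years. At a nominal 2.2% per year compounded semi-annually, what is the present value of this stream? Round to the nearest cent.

R$62,528.02

i = 0.022/2 = 0.011 per half-year; n = 10·2 = 20.
Annuity factor a(20|0.011) = 17.865149; PV = 3500 × 17.865149 = 62,528.0211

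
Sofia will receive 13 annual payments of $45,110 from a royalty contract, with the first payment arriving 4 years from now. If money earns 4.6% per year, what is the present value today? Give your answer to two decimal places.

PV at t=3 (ordinary 13-year annuity): 45110 × a(13|0.046) = 45110 × 9.623939 = 434,135.9028
Discount back 3 years: 434,135.9028 × (1+0.046)^(−3) = 434,135.9028 × 0.873786 = 379,341.7554

$379,341.76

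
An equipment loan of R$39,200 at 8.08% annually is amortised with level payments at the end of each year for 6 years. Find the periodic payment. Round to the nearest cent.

R$8,500.15

Annuity-PV factor = 4.611682; PMT = 39200 / 4.611682 = 8,500.1530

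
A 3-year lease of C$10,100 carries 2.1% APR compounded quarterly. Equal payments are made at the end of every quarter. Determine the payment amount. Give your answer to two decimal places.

C$870.66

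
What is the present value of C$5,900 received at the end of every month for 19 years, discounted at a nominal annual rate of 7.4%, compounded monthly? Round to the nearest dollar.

C$721,220

Periodic rate i = 0.074/12 = 0.00616667; n = 19 × 12 = 228 periods.
PV = PMT · [1 − (1+i)^(−n)] / i = 5900 · 122.240693 = 721,220.0867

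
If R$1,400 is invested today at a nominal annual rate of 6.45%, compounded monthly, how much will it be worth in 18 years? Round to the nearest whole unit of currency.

R$4,456

With 12 periods per year: i = 0.005375, n = 216.
1,400 × (1+0.005375)^216 = 1,400 × 3.183213 = 4,456.4977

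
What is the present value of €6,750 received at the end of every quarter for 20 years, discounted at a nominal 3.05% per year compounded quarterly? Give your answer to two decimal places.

With 4 periods per year: i = 0.007625, n = 80.
PV = 6750 × [1 − (1+0.007625)^(−80)] / 0.007625 = 6750 × 59.723335 = 403,132.5134

€403,132.51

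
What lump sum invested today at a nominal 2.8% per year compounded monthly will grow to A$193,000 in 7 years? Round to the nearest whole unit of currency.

A$158,685

With 12 periods per year: i = 0.00233333, n = 84.
PV = FV·(1+i)^(−n) = 193,000 × 0.822200 = 158,684.5867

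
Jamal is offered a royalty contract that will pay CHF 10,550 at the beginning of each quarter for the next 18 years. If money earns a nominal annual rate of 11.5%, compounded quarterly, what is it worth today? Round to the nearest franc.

CHF 328,459

Periodic rate i = 0.115/4 = 0.02875; n = 18 × 4 = 72 periods.
PV = PMT · [1 − (1+i)^(−n)] / i × (1+i) = 10550 · 31.133573 = 328,459.1899
(Beginning-of-period payments → annuity-due factor ×(1+i).)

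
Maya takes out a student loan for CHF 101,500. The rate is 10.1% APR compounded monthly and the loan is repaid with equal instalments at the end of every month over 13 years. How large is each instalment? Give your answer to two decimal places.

i = 0.101/12 = 0.00841667 per month; n = 13·12 = 156.
PMT = 101500 / ( [1 − (1+0.00841667)^(−156)] / 0.00841667 ) = 101500 / 86.673977 = 1,171.0551

CHF 1,171.06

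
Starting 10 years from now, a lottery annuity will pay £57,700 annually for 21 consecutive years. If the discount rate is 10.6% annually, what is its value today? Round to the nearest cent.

£193,325.16

Value one period before first payment (t=9): 57700 × [1 − (1+0.106)^(−21)] / 0.106 = 57700 × 8.296763 = 478,723.2405
PV₀ = 478,723.2405 / (1+0.106)^9 = 478,723.2405 / 2.476259 = 193,325.1558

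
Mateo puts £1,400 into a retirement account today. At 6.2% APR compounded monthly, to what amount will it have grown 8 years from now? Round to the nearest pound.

i = 0.062/12 = 0.00516667 per month; n = 8·12 = 96.
FV = PV·(1+i)^n = 1,400 × 1.640044 = 2,296.0616

£2,296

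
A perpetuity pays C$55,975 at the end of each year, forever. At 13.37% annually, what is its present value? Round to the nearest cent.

PV = PMT / i = 55975 / 0.1337 = 418,661.1818

C$418,661.18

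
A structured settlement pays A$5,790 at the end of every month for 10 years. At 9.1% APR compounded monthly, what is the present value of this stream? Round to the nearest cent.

i = 0.091/12 = 0.00758333 per month; n = 10·12 = 120.
Annuity factor a(120|0.00758333) = 78.605473; PV = 5790 × 78.605473 = 455,125.6911

A$455,125.69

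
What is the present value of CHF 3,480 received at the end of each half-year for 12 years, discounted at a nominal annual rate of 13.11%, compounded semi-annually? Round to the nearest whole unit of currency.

With 2 periods per year: i = 0.06555, n = 24.
PV = 3480 × [1 − (1+0.06555)^(−24)] / 0.06555 = 3480 × 11.931574 = 41,521.8770

CHF 41,522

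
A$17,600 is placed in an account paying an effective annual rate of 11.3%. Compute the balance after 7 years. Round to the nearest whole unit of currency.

A$37,237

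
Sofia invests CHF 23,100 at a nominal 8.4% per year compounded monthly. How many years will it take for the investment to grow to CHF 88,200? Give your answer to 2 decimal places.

Periodic rate i = 0.084/12 = 0.007.
n = ln(88200/23100) / ln(1+0.007) = ln(3.81818) / 0.006976 = 192.0654 months
= 192.0654/12 years

16.01 years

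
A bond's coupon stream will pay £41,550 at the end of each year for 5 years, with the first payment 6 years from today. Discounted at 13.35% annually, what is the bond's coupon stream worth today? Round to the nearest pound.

PV at t=5 (ordinary 5-year annuity): 41550 × a(5|0.1335) = 41550 × 3.487401 = 144,901.5305
Discount back 5 years: 144,901.5305 × (1+0.1335)^(−5) = 144,901.5305 × 0.534432 = 77,440.0011

£77,440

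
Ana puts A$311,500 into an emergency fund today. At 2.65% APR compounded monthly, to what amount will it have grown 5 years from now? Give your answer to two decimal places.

Periodic rate i = 0.0265/12 = 0.00220833; n = 5 × 12 = 60 periods.
311,500 × (1+0.00220833)^60 = 311,500 × 1.141512 = 355,581.0639

A$355,581.06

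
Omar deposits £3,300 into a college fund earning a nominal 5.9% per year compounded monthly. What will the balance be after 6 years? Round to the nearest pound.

With 12 periods per year: i = 0.00491667, n = 72.
FV = PV·(1+i)^n = 3,300 × 1.423520 = 4,697.6156

£4,698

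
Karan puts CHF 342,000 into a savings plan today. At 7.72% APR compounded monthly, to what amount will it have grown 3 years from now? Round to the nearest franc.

CHF 430,811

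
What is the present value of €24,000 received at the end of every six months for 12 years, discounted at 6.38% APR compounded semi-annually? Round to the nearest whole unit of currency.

Periodic rate i = 0.0638/2 = 0.0319; n = 12 × 2 = 24 periods.
Annuity factor a(24|0.0319) = 16.594070; PV = 24000 × 16.594070 = 398,257.6745

€398,258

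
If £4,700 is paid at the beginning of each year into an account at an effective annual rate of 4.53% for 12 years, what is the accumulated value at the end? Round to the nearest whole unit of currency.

Accumulation factor s(12|0.0453) × (1+i) = 16.192526; FV = 4700 × 16.192526 = 76,104.8734
(annuity-due: payments at period start, so ×(1+i).)

£76,105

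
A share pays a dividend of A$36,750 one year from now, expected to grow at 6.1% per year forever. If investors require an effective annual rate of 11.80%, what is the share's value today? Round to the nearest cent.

PV = PMT / (i − g) = 36750 / (0.118 − 0.061) = 36750 / 0.057000 = 644,736.8421

A$644,736.84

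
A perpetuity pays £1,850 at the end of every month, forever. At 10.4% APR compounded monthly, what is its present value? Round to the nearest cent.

Periodic rate i = 0.104/12 = 0.00866667.
PV = PMT / i = 1850 / 0.00866667 = 213,461.5385

£213,461.54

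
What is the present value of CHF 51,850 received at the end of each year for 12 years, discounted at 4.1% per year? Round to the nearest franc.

PV = PMT · [1 − (1+i)^(−n)] / i = 51850 · 9.330854 = 483,804.7594

CHF 483,805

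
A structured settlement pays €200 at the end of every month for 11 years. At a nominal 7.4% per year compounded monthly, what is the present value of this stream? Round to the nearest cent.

Periodic rate i = 0.074/12 = 0.00616667; n = 11 × 12 = 132 periods.
Annuity factor a(132|0.00616667) = 90.131175; PV = 200 × 90.131175 = 18,026.2351

€18,026.24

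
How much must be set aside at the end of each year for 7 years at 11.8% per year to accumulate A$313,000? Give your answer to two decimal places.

A$31,215.47

PMT = 313000 / ( [(1+0.118)^7 − 1] / 0.118 ) = 313000 / 10.027080 = 31,215.4673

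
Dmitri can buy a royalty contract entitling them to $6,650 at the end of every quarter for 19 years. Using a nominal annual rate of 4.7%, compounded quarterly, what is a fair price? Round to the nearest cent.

$333,030.58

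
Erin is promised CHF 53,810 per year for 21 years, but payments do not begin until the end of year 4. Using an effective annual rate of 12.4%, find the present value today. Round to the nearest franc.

CHF 279,347

PV at t=3 (ordinary 21-year annuity): 53810 × a(21|0.124) = 53810 × 7.371911 = 396,682.5244
PV₀ = 396,682.5244 / (1+0.124)^3 = 396,682.5244 / 1.420035 = 279,347.0791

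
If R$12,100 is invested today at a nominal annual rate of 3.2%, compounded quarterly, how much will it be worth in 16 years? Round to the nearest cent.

With 4 periods per year: i = 0.008, n = 64.
FV = 12,100 × (1 + 0.008)^64 = 20,149.2751

R$20,149.28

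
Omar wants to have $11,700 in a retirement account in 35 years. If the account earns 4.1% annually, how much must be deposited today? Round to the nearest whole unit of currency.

$2,867

PV = 11,700 / (1 + 0.041)^35 = 11,700 / 4.081084 = 2,866.8854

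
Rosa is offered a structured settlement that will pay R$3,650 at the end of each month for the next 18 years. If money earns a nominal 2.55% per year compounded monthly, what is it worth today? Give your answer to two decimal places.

R$631,710.98

With 12 periods per year: i = 0.002125, n = 216.
PV = PMT · [1 − (1+i)^(−n)] / i = 3650 · 173.071501 = 631,710.9774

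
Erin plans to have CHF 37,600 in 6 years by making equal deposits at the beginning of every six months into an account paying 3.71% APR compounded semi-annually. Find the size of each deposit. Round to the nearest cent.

CHF 2,774.90

i = 0.0371/2 = 0.01855 per half-year; n = 6·2 = 12.
FV-annuity factor × (1+i) = 13.550033; PMT = 37600 / 13.550033 = 2,774.9009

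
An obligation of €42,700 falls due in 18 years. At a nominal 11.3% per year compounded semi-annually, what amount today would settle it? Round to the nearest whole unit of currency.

€5,904

i = 0.113/2 = 0.0565 per half-year; n = 18·2 = 36.
PV = FV·(1+i)^(−n) = 42,700 × 0.138260 = 5,903.7210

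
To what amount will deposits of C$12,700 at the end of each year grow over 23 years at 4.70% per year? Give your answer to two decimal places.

C$506,891.94

FV = PMT · [(1+i)^n − 1] / i = 12700 · 39.912752 = 506,891.9448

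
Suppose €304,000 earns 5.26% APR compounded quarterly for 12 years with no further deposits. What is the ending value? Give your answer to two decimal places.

With 4 periods per year: i = 0.01315, n = 48.
FV = 304,000 × (1 + 0.01315)^48 = 569,132.6807

€569,132.68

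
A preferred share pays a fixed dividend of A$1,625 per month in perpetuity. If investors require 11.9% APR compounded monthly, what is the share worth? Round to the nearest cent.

Periodic rate i = 0.119/12 = 0.00991667.
PV = C/r = 1625/0.00991667 = 163,865.5462

A$163,865.55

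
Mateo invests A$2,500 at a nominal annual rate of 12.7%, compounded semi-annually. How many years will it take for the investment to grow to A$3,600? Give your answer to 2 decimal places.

2.96 years

Periodic rate i = 0.127/2 = 0.0635.
n = ln(3600/2500) / ln(1+0.0635) = ln(1.44000) / 0.061565 = 5.9229 half-years
= 5.9229/2 years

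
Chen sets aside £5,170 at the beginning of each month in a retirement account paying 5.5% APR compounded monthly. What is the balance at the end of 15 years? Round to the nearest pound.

With 12 periods per year: i = 0.00458333, n = 180.
Accumulation factor s(180|0.00458333) × (1+i) = 280.023134; FV = 5170 × 280.023134 = 1,447,719.6035
Payments are at the start of each period, so multiply by (1+i).

£1,447,720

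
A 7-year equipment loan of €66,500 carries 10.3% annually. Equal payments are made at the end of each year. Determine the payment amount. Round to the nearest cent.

Annuity-PV factor = 4.820704; PMT = 66500 / 4.820704 = 13,794.6651

€13,794.67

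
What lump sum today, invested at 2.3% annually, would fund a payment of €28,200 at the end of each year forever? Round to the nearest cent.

PV = C/r = 28200/0.023 = 1,226,086.9565

€1,226,086.96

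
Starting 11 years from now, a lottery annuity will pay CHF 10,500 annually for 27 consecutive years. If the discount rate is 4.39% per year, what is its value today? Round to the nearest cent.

CHF 106,853.57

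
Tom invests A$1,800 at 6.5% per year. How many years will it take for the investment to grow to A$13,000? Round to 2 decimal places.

31.40 years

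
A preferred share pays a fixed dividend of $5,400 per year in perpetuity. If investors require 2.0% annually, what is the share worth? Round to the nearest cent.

PV = C/r = 5400/0.02 = 270,000.0000

$270,000.00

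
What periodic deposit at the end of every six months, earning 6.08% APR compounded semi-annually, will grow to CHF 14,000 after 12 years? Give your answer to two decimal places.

i = 0.0608/2 = 0.0304 per half-year; n = 12·2 = 24.
PMT = 14000 / ( [(1+0.0304)^24 − 1] / 0.0304 ) = 14000 / 34.599520 = 404.6299

CHF 404.63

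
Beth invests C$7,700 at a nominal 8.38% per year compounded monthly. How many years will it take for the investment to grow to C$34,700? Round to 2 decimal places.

18.03 years

Periodic rate i = 0.0838/12 = 0.00698333.
(1+i)^n = 34700/7700 = 4.50649, so n = ln 4.50649 / ln 1.00698 = 216.3394 months
= 216.3394/12 years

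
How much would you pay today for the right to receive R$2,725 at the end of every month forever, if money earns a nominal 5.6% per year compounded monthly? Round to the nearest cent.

R$583,928.57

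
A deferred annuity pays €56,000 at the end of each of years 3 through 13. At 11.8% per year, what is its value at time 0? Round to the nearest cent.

PV at t=2 (ordinary 11-year annuity): 56000 × a(11|0.118) = 56000 × 5.989967 = 335,438.1353
PV₀ = 335,438.1353 / (1+0.118)^2 = 335,438.1353 / 1.249924 = 268,366.8249

€268,366.82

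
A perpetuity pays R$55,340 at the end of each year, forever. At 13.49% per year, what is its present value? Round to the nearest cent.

PV = C/r = 55340/0.1349 = 410,229.7999

R$410,229.80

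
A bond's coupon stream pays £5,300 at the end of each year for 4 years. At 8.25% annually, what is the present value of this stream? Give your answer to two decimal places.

Annuity factor a(4|0.0825) = 3.293779; PV = 5300 × 3.293779 = 17,457.0292

£17,457.03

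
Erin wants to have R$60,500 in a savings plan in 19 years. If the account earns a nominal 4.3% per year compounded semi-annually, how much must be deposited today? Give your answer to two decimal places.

Periodic rate i = 0.043/2 = 0.0215; n = 19 × 2 = 38 periods.
PV = 60,500 / (1 + 0.0215)^38 = 60,500 / 2.244182 = 26,958.5965

R$26,958.60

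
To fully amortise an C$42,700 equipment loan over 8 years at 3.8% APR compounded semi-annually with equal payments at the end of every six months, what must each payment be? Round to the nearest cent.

C$3,120.00

Periodic rate i = 0.038/2 = 0.019; n = 8 × 2 = 16 periods.
PMT = 42700 / ( [1 − (1+0.019)^(−16)] / 0.019 ) = 42700 / 13.685884 = 3,120.0030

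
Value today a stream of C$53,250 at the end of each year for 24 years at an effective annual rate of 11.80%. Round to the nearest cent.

Annuity factor a(24|0.118) = 7.891783; PV = 53250 × 7.891783 = 420,237.4320

C$420,237.43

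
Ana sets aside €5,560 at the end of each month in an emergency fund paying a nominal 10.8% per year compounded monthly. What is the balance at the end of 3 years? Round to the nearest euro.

€235,154

i = 0.108/12 = 0.009 per month; n = 3·12 = 36.
FV = 5560 × [(1+0.009)^36 − 1] / 0.009 = 5560 × 42.293875 = 235,153.9438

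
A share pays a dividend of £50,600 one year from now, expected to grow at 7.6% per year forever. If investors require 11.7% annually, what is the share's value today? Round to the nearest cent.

£1,234,146.34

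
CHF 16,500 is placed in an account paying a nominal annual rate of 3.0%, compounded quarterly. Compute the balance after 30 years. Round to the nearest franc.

CHF 40,447

With 4 periods per year: i = 0.0075, n = 120.
FV = PV·(1+i)^n = 16,500 × 2.451357 = 40,447.3918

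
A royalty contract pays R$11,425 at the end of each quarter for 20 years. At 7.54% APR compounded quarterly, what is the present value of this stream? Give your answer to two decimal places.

Periodic rate i = 0.0754/4 = 0.01885; n = 20 × 4 = 80 periods.
Annuity factor a(80|0.01885) = 41.141580; PV = 11425 × 41.141580 = 470,042.5488

R$470,042.55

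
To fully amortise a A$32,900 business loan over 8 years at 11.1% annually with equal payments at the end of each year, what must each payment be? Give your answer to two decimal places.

A$6,415.98

Annuity-PV factor = 5.127822; PMT = 32900 / 5.127822 = 6,415.9791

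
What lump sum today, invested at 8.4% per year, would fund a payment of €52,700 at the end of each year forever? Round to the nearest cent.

PV = C/r = 52700/0.084 = 627,380.9524

€627,380.95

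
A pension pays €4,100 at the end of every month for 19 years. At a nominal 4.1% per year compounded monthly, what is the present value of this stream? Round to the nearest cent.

€648,630.82

Periodic rate i = 0.041/12 = 0.00341667; n = 19 × 12 = 228 periods.
PV = PMT · [1 − (1+i)^(−n)] / i = 4100 · 158.202639 = 648,630.8194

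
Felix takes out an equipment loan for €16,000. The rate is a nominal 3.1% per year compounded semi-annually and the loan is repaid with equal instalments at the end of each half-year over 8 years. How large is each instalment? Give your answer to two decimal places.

i = 0.031/2 = 0.0155 per half-year; n = 8·2 = 16.
PMT = 16000 / ( [1 − (1+0.0155)^(−16)] / 0.0155 ) = 16000 / 14.074459 = 1,136.8110

€1,136.81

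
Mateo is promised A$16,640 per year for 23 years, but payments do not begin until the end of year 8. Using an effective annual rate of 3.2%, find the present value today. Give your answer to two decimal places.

PV at t=7 (ordinary 23-year annuity): 16640 × a(23|0.032) = 16640 × 16.106824 = 268,017.5432
Discount back 7 years: 268,017.5432 × (1+0.032)^(−7) = 268,017.5432 × 0.802125 = 214,983.6048

A$214,983.60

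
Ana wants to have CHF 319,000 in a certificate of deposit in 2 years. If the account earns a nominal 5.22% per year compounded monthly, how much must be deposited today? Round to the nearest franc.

i = 0.0522/12 = 0.00435 per month; n = 2·12 = 24.
Discount factor = (1+0.00435)^(−24) = 0.901069; PV = 319,000 × 0.901069 = 287,440.9697

CHF 287,441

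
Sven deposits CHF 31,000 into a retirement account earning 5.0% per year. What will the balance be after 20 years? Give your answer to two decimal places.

FV = 31,000 × (1 + 0.05)^20 = 82,252.2289

CHF 82,252.23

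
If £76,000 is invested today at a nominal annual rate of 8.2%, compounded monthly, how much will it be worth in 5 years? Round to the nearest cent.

£114,358.57

With 12 periods per year: i = 0.00683333, n = 60.
76,000 × (1+0.00683333)^60 = 76,000 × 1.504718 = 114,358.5692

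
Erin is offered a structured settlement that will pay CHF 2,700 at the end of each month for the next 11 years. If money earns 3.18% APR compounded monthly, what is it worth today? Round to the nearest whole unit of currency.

CHF 300,408

Periodic rate i = 0.0318/12 = 0.00265; n = 11 × 12 = 132 periods.
PV = 2700 × [1 − (1+0.00265)^(−132)] / 0.00265 = 2700 × 111.262182 = 300,407.8905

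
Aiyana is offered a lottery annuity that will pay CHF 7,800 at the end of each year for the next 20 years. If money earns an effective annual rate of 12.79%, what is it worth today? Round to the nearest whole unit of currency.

PV = PMT · [1 − (1+i)^(−n)] / i = 7800 · 7.114373 = 55,492.1127

CHF 55,492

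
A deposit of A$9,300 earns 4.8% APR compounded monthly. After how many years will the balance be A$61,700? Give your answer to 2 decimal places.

39.50 years

Periodic rate i = 0.048/12 = 0.004.
(1+i)^n = 61700/9300 = 6.63441, so n = ln 6.63441 / ln 1.004 = 474.0129 months
= 474.0129/12 years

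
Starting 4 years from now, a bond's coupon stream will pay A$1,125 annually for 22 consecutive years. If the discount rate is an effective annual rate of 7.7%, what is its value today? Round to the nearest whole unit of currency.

Value one period before first payment (t=3): 1125 × [1 − (1+0.077)^(−22)] / 0.077 = 1125 × 10.447422 = 11,753.3496
Discount back 3 years: 11,753.3496 × (1+0.077)^(−3) = 11,753.3496 × 0.800484 = 9,408.3734

A$9,408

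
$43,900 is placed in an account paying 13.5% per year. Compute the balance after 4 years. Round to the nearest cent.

FV = PV·(1+i)^n = 43,900 × 1.659524 = 72,853.0883

$72,853.09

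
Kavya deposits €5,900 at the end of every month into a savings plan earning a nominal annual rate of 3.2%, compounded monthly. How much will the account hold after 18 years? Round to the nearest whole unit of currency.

€1,720,319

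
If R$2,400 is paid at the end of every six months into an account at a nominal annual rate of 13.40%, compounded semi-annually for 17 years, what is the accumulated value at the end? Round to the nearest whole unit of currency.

R$289,062

Periodic rate i = 0.134/2 = 0.067; n = 17 × 2 = 34 periods.
FV = 2400 × [(1+0.067)^34 − 1] / 0.067 = 2400 × 120.442454 = 289,061.8895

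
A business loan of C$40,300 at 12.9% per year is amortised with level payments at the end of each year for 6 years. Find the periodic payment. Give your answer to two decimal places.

Annuity-PV factor = 4.008707; PMT = 40300 / 4.008707 = 10,053.1171

C$10,053.12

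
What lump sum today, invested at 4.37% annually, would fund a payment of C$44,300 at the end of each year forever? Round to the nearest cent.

PV = PMT / i = 44300 / 0.0437 = 1,013,729.9771

C$1,013,729.98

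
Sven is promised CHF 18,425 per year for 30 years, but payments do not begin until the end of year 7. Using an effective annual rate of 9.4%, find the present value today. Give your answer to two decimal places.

Value one period before first payment (t=6): 18425 × [1 − (1+0.094)^(−30)] / 0.094 = 18425 × 9.919921 = 182,774.5400
PV₀ = 182,774.5400 / (1+0.094)^6 = 182,774.5400 / 1.714368 = 106,613.3936

CHF 106,613.39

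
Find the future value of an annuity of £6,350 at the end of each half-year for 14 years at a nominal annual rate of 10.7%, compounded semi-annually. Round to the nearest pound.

Periodic rate i = 0.107/2 = 0.0535; n = 14 × 2 = 28 periods.
FV = PMT · [(1+i)^n − 1] / i = 6350 · 61.737535 = 392,033.3461

£392,033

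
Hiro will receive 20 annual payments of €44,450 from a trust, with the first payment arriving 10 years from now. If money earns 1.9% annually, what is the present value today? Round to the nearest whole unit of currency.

Value one period before first payment (t=9): 44450 × [1 − (1+0.019)^(−20)] / 0.019 = 44450 × 16.510333 = 733,884.3141
Discount back 9 years: 733,884.3141 × (1+0.019)^(−9) = 733,884.3141 × 0.844175 = 619,526.5875

€619,527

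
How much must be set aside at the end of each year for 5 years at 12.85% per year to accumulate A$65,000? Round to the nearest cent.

PMT = 65000 / ( [(1+0.1285)^5 − 1] / 0.1285 ) = 65000 / 6.461004 = 10,060.3555

A$10,060.36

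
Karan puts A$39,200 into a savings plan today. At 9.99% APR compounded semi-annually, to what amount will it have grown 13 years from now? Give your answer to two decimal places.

A$139,209.90

With 2 periods per year: i = 0.04995, n = 26.
39,200 × (1+0.04995)^26 = 39,200 × 3.551273 = 139,209.9034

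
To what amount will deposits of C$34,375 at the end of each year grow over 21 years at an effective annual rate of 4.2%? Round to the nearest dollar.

C$1,123,397

FV = 34375 × [(1+0.042)^21 − 1] / 0.042 = 34375 × 32.680637 = 1,123,396.8826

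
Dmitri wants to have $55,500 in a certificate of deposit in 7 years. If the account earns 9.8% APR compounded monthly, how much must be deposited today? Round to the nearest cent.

$28,027.02

Periodic rate i = 0.098/12 = 0.00816667; n = 7 × 12 = 84 periods.
PV = FV·(1+i)^(−n) = 55,500 × 0.504991 = 28,027.0196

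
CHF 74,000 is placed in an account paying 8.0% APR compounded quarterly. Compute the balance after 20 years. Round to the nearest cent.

With 4 periods per year: i = 0.02, n = 80.
74,000 × (1+0.02)^80 = 74,000 × 4.875439 = 360,782.4976

CHF 360,782.50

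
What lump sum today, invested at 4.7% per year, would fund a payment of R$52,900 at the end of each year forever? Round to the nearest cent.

PV = PMT / i = 52900 / 0.047 = 1,125,531.9149

R$1,125,531.91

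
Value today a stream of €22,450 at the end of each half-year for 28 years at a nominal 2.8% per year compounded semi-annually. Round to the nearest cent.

i = 0.028/2 = 0.014 per half-year; n = 28·2 = 56.
PV = 22450 × [1 − (1+0.014)^(−56)] / 0.014 = 22450 × 38.638189 = 867,427.3385

€867,427.34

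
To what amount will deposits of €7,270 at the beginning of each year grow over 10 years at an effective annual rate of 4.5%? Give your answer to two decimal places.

FV = PMT · [(1+i)^n − 1] / i × (1+i) = 7270 · 12.841179 = 93,355.3698
(Beginning-of-period payments → annuity-due factor ×(1+i).)

€93,355.37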